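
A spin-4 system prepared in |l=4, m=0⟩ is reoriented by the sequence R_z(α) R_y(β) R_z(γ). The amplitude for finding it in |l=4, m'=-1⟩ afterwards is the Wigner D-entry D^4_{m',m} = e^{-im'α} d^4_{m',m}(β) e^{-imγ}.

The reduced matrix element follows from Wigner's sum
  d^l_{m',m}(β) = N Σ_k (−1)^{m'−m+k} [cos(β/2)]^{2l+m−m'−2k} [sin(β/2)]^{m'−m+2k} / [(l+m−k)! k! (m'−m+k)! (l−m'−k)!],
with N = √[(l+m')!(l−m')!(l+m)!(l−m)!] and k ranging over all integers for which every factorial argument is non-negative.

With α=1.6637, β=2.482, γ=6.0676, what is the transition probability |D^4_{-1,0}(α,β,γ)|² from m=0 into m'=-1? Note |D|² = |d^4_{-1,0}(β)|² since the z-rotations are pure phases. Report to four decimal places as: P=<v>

First d^4_{-1,0}(β=2.482), then the phase factors e^{-i(-1)α} and e^{-i(0)γ}:
Half-angle: c=0.323850, s=0.946108. N=√(6·120·24·24)=643.987578
k∈{1,2,3,4} keeps every argument non-negative
  k=1: (−1)^0·643.9876/(144)·0.3239^7·0.9461^1 = +0.001581
  k=2: (−1)^1·643.9876/(24)·0.3239^5·0.9461^3 = -0.080949
  k=3: (−1)^2·643.9876/(24)·0.3239^3·0.9461^5 = +0.690882
  k=4: (−1)^3·643.9876/(144)·0.3239^1·0.9461^7 = -0.982755
d^4_{-1,0}(2.482) = +0.001581 -0.080949 +0.690882 -0.982755 = -0.371242
|D^4_{-1,0}|² = |d^4_{-1,0}(β)|² = (-0.371242)² = 0.137820 (the z-rotation phases have unit modulus)

P=0.1378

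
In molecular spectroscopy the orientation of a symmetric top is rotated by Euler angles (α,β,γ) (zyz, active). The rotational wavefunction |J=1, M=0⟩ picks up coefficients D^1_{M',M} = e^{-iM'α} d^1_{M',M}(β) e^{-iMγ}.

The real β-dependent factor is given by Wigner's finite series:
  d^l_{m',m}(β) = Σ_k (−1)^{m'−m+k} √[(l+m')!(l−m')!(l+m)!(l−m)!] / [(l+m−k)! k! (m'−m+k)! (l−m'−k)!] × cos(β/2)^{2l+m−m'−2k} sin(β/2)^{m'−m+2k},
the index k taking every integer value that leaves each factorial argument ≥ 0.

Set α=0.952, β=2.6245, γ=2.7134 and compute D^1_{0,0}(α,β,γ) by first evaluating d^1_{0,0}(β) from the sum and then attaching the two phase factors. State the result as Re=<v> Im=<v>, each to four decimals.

Split into d^1_{0,0}(β=2.6245) × two z-phases.
Half-angle: c=0.255675, s=0.966763. N=√(1·1·1·1)=1.000000
The bounds max(0,m−m')=0 and min(l+m,l−m')=1 give 2 terms
  k=0: (−1)^0·1.0000/(1)·0.2557^2·0.9668^0 = +0.065370
  k=1: (−1)^1·1.0000/(1)·0.2557^0·0.9668^2 = -0.934630
d^1_{0,0}(2.6245) = +0.065370 -0.934630 = -0.869260
Attach z-rotation phases: D = e^{-i(0)(0.952)}·(-0.869260)·e^{-i(0)(2.7134)} = -0.869260+0.000000i

Re=-0.8693 Im=0.0000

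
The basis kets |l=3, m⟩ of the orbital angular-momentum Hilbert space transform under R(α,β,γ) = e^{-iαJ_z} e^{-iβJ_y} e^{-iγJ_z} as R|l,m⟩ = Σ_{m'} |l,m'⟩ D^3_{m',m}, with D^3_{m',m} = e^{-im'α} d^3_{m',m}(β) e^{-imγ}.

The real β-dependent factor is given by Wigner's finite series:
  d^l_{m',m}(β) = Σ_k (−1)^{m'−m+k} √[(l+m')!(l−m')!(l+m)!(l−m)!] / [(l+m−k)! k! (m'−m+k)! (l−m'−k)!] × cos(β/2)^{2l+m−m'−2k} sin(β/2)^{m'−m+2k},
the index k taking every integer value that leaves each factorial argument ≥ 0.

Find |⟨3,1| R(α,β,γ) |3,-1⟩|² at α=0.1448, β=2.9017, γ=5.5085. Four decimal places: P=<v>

P=0.7184

Split into d^3_{1,-1}(β=2.9017) × two z-phases.
Half-angle: c=0.119659, s=0.992815. N=√(24·2·2·24)=48.000000
Admissible k: 0..2 (factorial args all ≥0)
  k=0: (−1)^2·48.0000/(8)·0.1197^4·0.9928^2 = +0.001212
  k=1: (−1)^3·48.0000/(6)·0.1197^2·0.9928^4 = -0.111289
  k=2: (−1)^4·48.0000/(48)·0.1197^0·0.9928^6 = +0.957657
d^3_{1,-1}(2.9017) = +0.001212 -0.111289 +0.957657 = +0.847580
|D^3_{1,-1}|² = |d^3_{1,-1}(β)|² = (+0.847580)² = 0.718393 (the z-rotation phases have unit modulus)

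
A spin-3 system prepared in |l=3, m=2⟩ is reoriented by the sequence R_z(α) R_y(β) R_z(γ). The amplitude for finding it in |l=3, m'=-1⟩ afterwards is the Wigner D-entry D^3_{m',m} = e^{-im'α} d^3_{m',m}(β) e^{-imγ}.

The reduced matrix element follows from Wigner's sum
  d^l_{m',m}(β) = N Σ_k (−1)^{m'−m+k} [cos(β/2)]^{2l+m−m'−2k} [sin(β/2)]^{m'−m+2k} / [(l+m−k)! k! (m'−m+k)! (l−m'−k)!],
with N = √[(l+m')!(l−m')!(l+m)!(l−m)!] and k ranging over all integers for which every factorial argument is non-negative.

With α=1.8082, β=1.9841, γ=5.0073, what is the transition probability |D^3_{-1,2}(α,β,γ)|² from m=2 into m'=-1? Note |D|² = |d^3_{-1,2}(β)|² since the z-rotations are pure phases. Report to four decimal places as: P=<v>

P=0.0108

First d^3_{-1,2}(β=1.9841), then the phase factors e^{-i(-1)α} and e^{-i(2)γ}:
c=cos(1.9841/2)=0.546975, s=sin(1.9841/2)=0.837149; N=√[2·24·120·1]=75.894664
k: max(0,(2)−(-1))=3 … min(3+(2),3−(-1))=4
  k=3: (−1)^0·75.8947/(12)·0.5470^3·0.8371^3 = +0.607212
  k=4: (−1)^1·75.8947/(24)·0.5470^1·0.8371^5 = -0.711183
d^3_{-1,2}(1.9841) = +0.607212 -0.711183 = -0.103971
|D^3_{-1,2}|² = |d^3_{-1,2}(β)|² = (-0.103971)² = 0.010810 (the z-rotation phases have unit modulus)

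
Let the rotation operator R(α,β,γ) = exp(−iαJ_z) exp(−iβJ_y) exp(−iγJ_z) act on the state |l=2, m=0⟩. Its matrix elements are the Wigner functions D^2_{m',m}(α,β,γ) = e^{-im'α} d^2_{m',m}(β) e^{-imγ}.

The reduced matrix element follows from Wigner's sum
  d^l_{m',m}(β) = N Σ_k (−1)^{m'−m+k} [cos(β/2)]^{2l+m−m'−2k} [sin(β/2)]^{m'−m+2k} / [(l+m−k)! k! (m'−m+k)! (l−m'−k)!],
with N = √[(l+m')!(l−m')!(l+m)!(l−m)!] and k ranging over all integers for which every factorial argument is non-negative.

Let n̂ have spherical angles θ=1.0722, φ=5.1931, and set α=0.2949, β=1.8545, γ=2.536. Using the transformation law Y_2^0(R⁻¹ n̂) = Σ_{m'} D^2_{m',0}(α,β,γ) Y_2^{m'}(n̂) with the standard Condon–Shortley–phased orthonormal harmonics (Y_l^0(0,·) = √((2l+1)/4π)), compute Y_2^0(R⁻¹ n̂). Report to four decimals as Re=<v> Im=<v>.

Re=-0.3149 Im=0.0000

Need the full column D^2_{m',0} for m'=−2..2 at α=0.2949, β=1.8545, γ=2.536.
cos(β/2)=0.600036, sin(β/2)=0.799973
d^2_{-2,0}: single k=2 term ⇒ +0.564392;  D = +0.469039+0.313912i
d^2_{-1,0}: k∈[1..2] ⇒ +0.423334 -0.752452 = -0.329118;  D = -0.314910-0.095656i
d^2_{0,0}: k∈[0..2] ⇒ +0.129631 -0.921649 +0.409544 = -0.382473;  D = -0.382473+0.000000i
d^2_{1,0}: k∈[0..1] ⇒ -0.423334 +0.752452 = +0.329118;  D = +0.314910-0.095656i
d^2_{2,0}: single k=0 term ⇒ +0.564392;  D = +0.469039-0.313912i
Y_2^{m'}(θ=1.0722,φ=5.1931) and Σ D·Y over m':
  (+0.4690+0.3139i)·(-0.1705+0.2443i)  (-0.3149-0.0957i)·(+0.1500+0.2877i)  (-0.3825+0.0000i)·(-0.0990+0.0000i)  (+0.3149-0.0957i)·(-0.1500+0.2877i)  (+0.4690-0.3139i)·(-0.1705-0.2443i)
Y_2^0(R⁻¹ n̂) = -0.314937+0.000000i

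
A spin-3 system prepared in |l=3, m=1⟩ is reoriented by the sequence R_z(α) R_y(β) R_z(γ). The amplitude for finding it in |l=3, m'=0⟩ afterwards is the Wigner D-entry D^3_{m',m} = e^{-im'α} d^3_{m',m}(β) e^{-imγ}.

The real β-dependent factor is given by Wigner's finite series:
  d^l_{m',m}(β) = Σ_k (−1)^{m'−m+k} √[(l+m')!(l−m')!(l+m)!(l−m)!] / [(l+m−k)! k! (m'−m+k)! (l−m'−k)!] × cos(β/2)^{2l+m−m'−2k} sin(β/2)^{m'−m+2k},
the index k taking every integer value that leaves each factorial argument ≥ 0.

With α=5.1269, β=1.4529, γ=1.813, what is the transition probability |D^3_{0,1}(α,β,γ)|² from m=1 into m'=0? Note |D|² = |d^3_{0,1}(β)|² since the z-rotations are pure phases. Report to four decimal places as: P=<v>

P=0.1602

Split into d^3_{0,1}(β=1.4529) × two z-phases.
c=cos(1.4529/2)=0.747537, s=sin(1.4529/2)=0.664220; N=√[6·6·24·2]=41.569219
Admissible k: 1..3 (factorial args all ≥0)
  k=1: (−1)^0·41.5692/(12)·0.7475^5·0.6642^1 = +0.537114
  k=2: (−1)^1·41.5692/(4)·0.7475^3·0.6642^3 = -1.272173
  k=3: (−1)^2·41.5692/(12)·0.7475^1·0.6642^5 = +0.334798
d^3_{0,1}(1.4529) = +0.537114 -1.272173 +0.334798 = -0.400261
|D^3_{0,1}|² = |d^3_{0,1}(β)|² = (-0.400261)² = 0.160209 (the z-rotation phases have unit modulus)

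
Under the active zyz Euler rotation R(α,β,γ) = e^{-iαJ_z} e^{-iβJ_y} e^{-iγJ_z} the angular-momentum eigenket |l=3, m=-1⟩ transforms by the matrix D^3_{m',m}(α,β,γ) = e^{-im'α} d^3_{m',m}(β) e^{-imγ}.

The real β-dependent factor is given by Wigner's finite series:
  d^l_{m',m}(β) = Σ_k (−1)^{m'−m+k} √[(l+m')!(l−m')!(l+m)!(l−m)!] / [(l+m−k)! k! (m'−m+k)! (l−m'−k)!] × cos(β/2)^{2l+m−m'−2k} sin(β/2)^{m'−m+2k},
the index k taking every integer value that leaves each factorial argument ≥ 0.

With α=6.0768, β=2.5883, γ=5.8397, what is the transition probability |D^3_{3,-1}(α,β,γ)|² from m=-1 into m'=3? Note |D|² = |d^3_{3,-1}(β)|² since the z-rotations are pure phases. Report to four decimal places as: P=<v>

P=0.0612

Split into d^3_{3,-1}(β=2.5883) × two z-phases.
Half-angle: c=0.273131, s=0.961977. N=√(720·1·2·24)=185.903201
The bounds max(0,m−m')=0 and min(l+m,l−m')=0 give 1 term
  k=0: (−1)^4·185.9032/(48)·0.2731^2·0.9620^4 = +0.247426
d^3_{3,-1}(2.5883) = +0.247426
|D^3_{3,-1}|² = |d^3_{3,-1}(β)|² = (+0.247426)² = 0.061220 (the z-rotation phases have unit modulus)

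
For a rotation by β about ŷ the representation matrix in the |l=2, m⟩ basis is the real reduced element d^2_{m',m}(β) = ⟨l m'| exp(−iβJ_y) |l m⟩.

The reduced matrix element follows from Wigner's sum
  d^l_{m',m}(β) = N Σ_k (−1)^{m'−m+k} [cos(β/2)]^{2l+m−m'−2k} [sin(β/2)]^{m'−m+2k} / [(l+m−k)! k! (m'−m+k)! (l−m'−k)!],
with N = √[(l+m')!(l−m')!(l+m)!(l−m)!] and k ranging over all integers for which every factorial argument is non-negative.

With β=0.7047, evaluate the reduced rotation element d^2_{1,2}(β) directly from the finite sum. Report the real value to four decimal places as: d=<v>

d^2_{1,2}(β=0.7047) via Wigner's sum:
c=cos(0.7047/2)=0.938564, s=sin(0.7047/2)=0.345104; N=√[6·1·24·1]=12.000000
k: max(0,(2)−(1))=1 … min(2+(2),2−(1))=1
  k=1: (−1)^0·12.0000/(6)·0.9386^3·0.3451^1 = +0.570654
d^2_{1,2}(0.7047) = +0.570654

d=0.5707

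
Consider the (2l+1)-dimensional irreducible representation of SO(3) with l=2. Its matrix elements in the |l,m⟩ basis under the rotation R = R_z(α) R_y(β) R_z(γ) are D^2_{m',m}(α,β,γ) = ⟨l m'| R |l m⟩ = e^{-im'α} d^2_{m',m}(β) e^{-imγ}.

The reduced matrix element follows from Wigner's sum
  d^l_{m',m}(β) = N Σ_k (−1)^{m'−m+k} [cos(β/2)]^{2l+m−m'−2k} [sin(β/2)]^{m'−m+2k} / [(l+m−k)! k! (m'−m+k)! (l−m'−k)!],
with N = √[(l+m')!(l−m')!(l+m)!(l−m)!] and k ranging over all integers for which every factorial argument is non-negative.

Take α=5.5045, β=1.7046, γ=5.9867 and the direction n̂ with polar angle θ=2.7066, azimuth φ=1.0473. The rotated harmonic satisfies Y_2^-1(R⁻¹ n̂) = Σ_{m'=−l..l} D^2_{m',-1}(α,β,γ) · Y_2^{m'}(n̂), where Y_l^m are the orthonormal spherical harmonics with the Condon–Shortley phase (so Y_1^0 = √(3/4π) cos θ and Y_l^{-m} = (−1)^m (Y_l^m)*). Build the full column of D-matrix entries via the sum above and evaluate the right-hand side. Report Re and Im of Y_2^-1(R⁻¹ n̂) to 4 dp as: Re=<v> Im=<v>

Need the full column D^2_{m',-1} for m'=−2..2 at α=5.5045, β=1.7046, γ=5.9867.
cos(β/2)=0.658253, sin(β/2)=0.752796
d^2_{-2,-1}: single k=1 term ⇒ +0.429425;  D = -0.119936-0.412336i
d^2_{-1,-1}: k∈[0..1] ⇒ +0.187747 -0.736652 = -0.548906;  D = -0.261050+0.482856i
d^2_{0,-1}: k∈[0..1] ⇒ -0.525936 +0.687862 = +0.161926;  D = +0.154861-0.047309i
d^2_{1,-1}: k∈[0..1] ⇒ +0.736652 -0.321152 = +0.415501;  D = +0.368124+0.192680i
d^2_{2,-1}: single k=0 term ⇒ -0.561637;  D = -0.171285-0.534881i
Y_2^{m'}(θ=2.7066,φ=1.0473) and Σ D·Y over m':
  (-0.1199-0.4123i)·(-0.0343-0.0594i)  (-0.2610+0.4829i)·(-0.1476+0.2557i)  (+0.1549-0.0473i)·(+0.4628+0.0000i)  (+0.3681+0.1927i)·(+0.1476+0.2557i)  (-0.1713-0.5349i)·(-0.0343+0.0594i)
Y_2^-1(R⁻¹ n̂) = +0.009062-0.007893i

Re=0.0091 Im=-0.0079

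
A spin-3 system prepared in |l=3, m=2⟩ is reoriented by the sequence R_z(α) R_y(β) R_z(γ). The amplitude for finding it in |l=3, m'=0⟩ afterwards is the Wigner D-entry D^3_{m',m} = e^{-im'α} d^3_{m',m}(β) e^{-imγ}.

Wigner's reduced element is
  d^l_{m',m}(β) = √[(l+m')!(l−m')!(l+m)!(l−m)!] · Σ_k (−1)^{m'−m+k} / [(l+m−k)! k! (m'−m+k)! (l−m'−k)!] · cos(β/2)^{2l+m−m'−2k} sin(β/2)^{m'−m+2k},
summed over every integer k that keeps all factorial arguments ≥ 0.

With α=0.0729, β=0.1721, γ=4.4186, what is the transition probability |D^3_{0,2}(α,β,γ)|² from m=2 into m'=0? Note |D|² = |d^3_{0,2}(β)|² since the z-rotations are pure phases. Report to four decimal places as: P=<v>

P=0.0016

Split into d^3_{0,2}(β=0.1721) × two z-phases.
Half-angle: c=0.996300, s=0.085944. N=√(6·6·120·1)=65.726707
k∈{2,3} keeps every argument non-negative
  k=2: (−1)^0·65.7267/(12)·0.9963^4·0.0859^2 = +0.039861
  k=3: (−1)^1·65.7267/(12)·0.9963^2·0.0859^4 = -0.000297
d^3_{0,2}(0.1721) = +0.039861 -0.000297 = +0.039565
|D^3_{0,2}|² = |d^3_{0,2}(β)|² = (+0.039565)² = 0.001565 (the z-rotation phases have unit modulus)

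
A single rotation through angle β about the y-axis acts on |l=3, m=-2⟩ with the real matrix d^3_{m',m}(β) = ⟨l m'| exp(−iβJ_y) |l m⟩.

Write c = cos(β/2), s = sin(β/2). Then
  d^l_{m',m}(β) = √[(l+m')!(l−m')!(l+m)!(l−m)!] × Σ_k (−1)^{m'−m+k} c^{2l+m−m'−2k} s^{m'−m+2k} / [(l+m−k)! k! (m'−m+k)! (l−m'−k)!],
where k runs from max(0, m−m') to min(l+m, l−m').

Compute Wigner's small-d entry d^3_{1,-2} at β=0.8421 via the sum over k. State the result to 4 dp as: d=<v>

d^3_{1,-2}(β=0.8421) via Wigner's sum:
c=cos(0.8421/2)=0.912660, s=sin(0.8421/2)=0.408719; N=√[24·2·1·120]=75.894664
The bounds max(0,m−m')=0 and min(l+m,l−m')=1 give 2 terms
  k=0: (−1)^3·75.8947/(12)·0.9127^3·0.4087^3 = -0.328270
  k=1: (−1)^4·75.8947/(24)·0.9127^1·0.4087^5 = +0.032918
d^3_{1,-2}(0.8421) = -0.328270 +0.032918 = -0.295353

d=-0.2954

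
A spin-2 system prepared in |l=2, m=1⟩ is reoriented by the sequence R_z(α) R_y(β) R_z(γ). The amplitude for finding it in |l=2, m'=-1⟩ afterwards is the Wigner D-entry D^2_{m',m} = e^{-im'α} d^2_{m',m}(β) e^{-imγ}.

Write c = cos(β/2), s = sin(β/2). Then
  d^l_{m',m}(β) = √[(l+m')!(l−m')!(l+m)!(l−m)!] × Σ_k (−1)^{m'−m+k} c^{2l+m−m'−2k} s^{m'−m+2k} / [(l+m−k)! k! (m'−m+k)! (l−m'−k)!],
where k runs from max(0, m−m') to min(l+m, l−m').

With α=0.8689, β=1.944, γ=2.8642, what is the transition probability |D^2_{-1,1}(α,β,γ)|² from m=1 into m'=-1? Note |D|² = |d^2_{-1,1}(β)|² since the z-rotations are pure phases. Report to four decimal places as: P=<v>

Split into d^2_{-1,1}(β=1.944) × two z-phases.
Half-angle: c=0.563649, s=0.826015. N=√(1·6·6·1)=6.000000
k: max(0,(1)−(-1))=2 … min(2+(1),2−(-1))=3
  k=2: (−1)^0·6.0000/(2)·0.5636^2·0.8260^2 = +0.650300
  k=3: (−1)^1·6.0000/(6)·0.5636^0·0.8260^4 = -0.465534
d^2_{-1,1}(1.944) = +0.650300 -0.465534 = +0.184766
|D^2_{-1,1}|² = |d^2_{-1,1}(β)|² = (+0.184766)² = 0.034139 (the z-rotation phases have unit modulus)

P=0.0341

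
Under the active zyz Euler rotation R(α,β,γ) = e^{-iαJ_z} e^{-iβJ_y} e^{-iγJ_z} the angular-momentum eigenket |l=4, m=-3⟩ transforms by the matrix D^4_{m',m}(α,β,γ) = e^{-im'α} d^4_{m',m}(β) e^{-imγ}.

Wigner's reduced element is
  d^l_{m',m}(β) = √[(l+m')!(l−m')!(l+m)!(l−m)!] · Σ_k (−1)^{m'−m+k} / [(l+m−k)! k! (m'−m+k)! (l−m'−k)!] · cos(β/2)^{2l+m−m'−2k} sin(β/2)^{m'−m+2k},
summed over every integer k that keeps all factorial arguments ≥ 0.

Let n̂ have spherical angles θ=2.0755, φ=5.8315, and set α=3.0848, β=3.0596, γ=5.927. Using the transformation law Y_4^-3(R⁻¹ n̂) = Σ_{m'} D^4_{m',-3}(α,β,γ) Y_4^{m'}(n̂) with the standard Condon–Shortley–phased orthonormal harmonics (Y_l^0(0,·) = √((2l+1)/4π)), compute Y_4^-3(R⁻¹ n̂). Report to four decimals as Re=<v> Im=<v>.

Need the full column D^4_{m',-3} for m'=−4..4 at α=3.0848, β=3.0596, γ=5.927.
cos(β/2)=0.040985, sin(β/2)=0.999160
d^4_{-4,-3}: single k=1 term ⇒ +0.000000;  D = +0.000000-0.000000i
d^4_{-3,-3}: k∈[0..1] ⇒ +0.000000 -0.000000 = -0.000000;  D = +0.000000-0.000000i
d^4_{-2,-3}: k∈[0..1] ⇒ -0.000000 +0.000001 = +0.000001;  D = +0.000000-0.000001i
d^4_{-1,-3}: k∈[0..1] ⇒ +0.000000 -0.000037 = -0.000037;  D = +0.000016-0.000034i
d^4_{0,-3}: k∈[0..1] ⇒ -0.000001 +0.000811 = +0.000810;  D = +0.000390-0.000710i
d^4_{1,-3}: k∈[0..1] ⇒ +0.000037 -0.013266 = -0.013228;  D = +0.007016-0.011215i
d^4_{2,-3}: k∈[0..1] ⇒ -0.000770 +0.152452 = +0.151682;  D = +0.087617-0.123818i
d^4_{3,-3}: k∈[0..1] ⇒ +0.011699 -0.993298 = -0.981599;  D = +0.611572-0.767800i
d^4_{4,-3}: single k=0 term ⇒ -0.115243;  D = -0.076801+0.085921i
Y_4^{m'}(θ=2.0755,φ=5.8315) and Σ D·Y over m':
  (+0.0000-0.0000i)·(-0.0607+0.2526i)  (+0.0000-0.0000i)·(-0.0869-0.3965i)  (+0.0000-0.0000i)·(+0.1010+0.1282i)  (+0.0000-0.0000i)·(+0.2456+0.1192i)  (+0.0004-0.0007i)·(-0.2223+0.0000i)  (+0.0070-0.0112i)·(-0.2456+0.1192i)  (+0.0876-0.1238i)·(+0.1010-0.1282i)  (+0.6116-0.7678i)·(+0.0869-0.3965i)  (-0.0768+0.0859i)·(-0.0607-0.2526i)
Y_4^-3(R⁻¹ n̂) = -0.232409-0.315018i

Re=-0.2324 Im=-0.3150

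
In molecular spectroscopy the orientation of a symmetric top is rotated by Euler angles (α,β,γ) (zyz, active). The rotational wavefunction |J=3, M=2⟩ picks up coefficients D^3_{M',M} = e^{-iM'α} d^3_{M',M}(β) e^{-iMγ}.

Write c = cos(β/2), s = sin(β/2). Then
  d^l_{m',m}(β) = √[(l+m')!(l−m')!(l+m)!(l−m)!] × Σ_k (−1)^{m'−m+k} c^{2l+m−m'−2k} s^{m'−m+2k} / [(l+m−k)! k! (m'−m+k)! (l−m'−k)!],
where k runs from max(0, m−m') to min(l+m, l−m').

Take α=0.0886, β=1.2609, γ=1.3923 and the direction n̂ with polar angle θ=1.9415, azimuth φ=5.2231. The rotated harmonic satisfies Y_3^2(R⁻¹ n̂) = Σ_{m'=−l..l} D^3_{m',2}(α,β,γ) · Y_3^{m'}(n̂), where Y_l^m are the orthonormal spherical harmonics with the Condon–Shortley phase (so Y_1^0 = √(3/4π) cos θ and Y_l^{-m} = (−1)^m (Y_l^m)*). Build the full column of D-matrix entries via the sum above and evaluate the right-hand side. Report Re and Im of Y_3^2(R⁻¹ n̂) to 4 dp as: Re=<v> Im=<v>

Need the full column D^3_{m',2} for m'=−3..3 at α=0.0886, β=1.2609, γ=1.3923.
cos(β/2)=0.807762, sin(β/2)=0.589508
d^3_{-3,2}: single k=5 term ⇒ +0.140867;  D = -0.114419-0.082168i
d^3_{-2,2}: k∈[4..5] ⇒ +0.394001 -0.041970 = +0.352031;  D = -0.302986-0.179235i
d^3_{-1,2}: k∈[3..4] ⇒ +0.682890 -0.181858 = +0.501031;  D = -0.452108-0.215941i
d^3_{0,2}: k∈[2..3] ⇒ +0.810354 -0.431606 = +0.378748;  D = -0.354869-0.132357i
d^3_{1,2}: k∈[1..2] ⇒ +0.641074 -0.682890 = -0.041816;  D = +0.040319+0.011089i
d^3_{2,2}: k∈[0..1] ⇒ +0.277780 -0.739749 = -0.461968;  D = +0.454522+0.082612i
d^3_{3,2}: single k=0 term ⇒ -0.496573;  D = +0.494510+0.045221i
Y_3^{m'}(θ=1.9415,φ=5.2231) and Σ D·Y over m':
  (-0.1144-0.0822i)·(-0.3376-0.0131i)  (-0.3030-0.1792i)·(+0.1679-0.2743i)  (-0.4521-0.2159i)·(-0.0506-0.0903i)  (-0.3549-0.1324i)·(+0.3169+0.0000i)  (+0.0403+0.0111i)·(+0.0506-0.0903i)  (+0.4545+0.0826i)·(+0.1679+0.2743i)  (+0.4945+0.0452i)·(+0.3376-0.0131i)
Y_3^2(R⁻¹ n̂) = +0.052685+0.236369i

Re=0.0527 Im=0.2364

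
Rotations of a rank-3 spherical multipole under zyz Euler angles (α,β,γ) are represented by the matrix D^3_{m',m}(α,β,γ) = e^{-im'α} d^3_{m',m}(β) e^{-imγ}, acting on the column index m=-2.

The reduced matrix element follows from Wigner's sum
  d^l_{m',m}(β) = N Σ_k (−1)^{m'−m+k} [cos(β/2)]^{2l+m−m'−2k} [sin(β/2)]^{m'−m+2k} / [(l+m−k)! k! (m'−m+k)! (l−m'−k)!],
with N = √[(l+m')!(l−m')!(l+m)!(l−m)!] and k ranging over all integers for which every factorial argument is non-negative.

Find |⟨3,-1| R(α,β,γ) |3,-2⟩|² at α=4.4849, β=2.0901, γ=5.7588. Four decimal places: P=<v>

Split into d^3_{-1,-2}(β=2.0901) × two z-phases.
c=cos(2.0901/2)=0.501859, s=sin(2.0901/2)=0.864950; N=√[2·24·1·120]=75.894664
k: max(0,(-2)−(-1))=0 … min(3+(-2),3−(-1))=1
  k=0: (−1)^1·75.8947/(24)·0.5019^5·0.8649^1 = -0.087076
  k=1: (−1)^2·75.8947/(12)·0.5019^3·0.8649^3 = +0.517305
d^3_{-1,-2}(2.0901) = -0.087076 +0.517305 = +0.430229
|D^3_{-1,-2}|² = |d^3_{-1,-2}(β)|² = (+0.430229)² = 0.185097 (the z-rotation phases have unit modulus)

P=0.1851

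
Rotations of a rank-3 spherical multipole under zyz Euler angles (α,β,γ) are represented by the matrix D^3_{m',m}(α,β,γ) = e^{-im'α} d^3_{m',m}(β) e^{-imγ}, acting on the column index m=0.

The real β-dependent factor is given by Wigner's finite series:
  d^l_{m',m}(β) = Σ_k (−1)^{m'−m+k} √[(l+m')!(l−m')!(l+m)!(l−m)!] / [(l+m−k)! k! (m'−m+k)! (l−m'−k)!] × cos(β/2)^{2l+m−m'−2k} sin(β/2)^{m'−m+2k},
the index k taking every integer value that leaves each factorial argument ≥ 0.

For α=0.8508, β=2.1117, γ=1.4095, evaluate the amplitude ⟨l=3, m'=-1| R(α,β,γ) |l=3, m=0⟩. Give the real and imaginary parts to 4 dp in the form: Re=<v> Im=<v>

Split into d^3_{-1,0}(β=2.1117) × two z-phases.
Half-angle: c=0.492488, s=0.870319. N=√(2·24·6·6)=41.569219
k∈{1,2,3} keeps every argument non-negative
  k=1: (−1)^0·41.5692/(12)·0.4925^5·0.8703^1 = +0.087347
  k=2: (−1)^1·41.5692/(4)·0.4925^3·0.8703^3 = -0.818342
  k=3: (−1)^2·41.5692/(12)·0.4925^1·0.8703^5 = +0.851881
d^3_{-1,0}(2.1117) = +0.087347 -0.818342 +0.851881 = +0.120886
D = (+0.659382+0.751808i)·(+0.120886)·(+1.000000+0.000000i) = +0.079710+0.090883i

Re=0.0797 Im=0.0909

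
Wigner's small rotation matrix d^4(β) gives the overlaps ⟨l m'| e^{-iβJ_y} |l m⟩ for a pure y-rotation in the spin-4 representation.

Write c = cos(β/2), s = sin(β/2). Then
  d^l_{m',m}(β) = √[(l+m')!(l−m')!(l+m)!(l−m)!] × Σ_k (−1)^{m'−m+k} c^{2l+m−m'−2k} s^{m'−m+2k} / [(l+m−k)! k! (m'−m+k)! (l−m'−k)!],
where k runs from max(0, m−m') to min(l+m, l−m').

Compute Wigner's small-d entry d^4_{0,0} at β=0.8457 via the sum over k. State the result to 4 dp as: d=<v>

d^4_{0,0}(β=0.8457) via Wigner's sum:
Half-angle: c=0.911923, s=0.410361. N=√(24·24·24·24)=576.000000
The bounds max(0,m−m')=0 and min(l+m,l−m')=4 give 5 terms
  k=0: (−1)^0·576.0000/(576)·0.9119^8·0.4104^0 = +0.478262
  k=1: (−1)^1·576.0000/(36)·0.9119^6·0.4104^2 = -1.549536
  k=2: (−1)^2·576.0000/(16)·0.9119^4·0.4104^4 = +0.705993
  k=3: (−1)^3·576.0000/(36)·0.9119^2·0.4104^6 = -0.063538
  k=4: (−1)^4·576.0000/(576)·0.9119^0·0.4104^8 = +0.000804
d^4_{0,0}(0.8457) = +0.478262 -1.549536 +0.705993 -0.063538 +0.000804 = -0.428015

d=-0.4280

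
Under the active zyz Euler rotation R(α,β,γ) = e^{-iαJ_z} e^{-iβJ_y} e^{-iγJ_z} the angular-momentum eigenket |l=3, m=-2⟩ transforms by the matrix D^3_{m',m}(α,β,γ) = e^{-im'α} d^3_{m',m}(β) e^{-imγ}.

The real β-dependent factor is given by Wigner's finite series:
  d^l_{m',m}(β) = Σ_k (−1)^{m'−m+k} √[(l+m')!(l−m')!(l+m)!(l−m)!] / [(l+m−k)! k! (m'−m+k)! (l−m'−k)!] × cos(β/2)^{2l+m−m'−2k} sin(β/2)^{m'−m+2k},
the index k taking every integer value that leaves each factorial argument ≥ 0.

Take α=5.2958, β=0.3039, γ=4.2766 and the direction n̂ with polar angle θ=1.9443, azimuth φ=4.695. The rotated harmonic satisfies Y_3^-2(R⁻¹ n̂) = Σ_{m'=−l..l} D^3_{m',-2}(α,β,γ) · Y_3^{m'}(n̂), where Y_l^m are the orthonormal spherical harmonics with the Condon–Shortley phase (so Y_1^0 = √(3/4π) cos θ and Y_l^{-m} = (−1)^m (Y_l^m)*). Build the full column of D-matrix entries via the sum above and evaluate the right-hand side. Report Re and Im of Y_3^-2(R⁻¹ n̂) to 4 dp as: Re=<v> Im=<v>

Re=0.1157 Im=0.0290

Need the full column D^3_{m',-2} for m'=−3..3 at α=5.2958, β=0.3039, γ=4.2766.
cos(β/2)=0.988478, sin(β/2)=0.151366
d^3_{-3,-2}: single k=1 term ⇒ +0.349896;  D = +0.269378-0.223299i
d^3_{-2,-2}: k∈[0..1] ⇒ +0.932828 -0.109369 = +0.823459;  D = +0.787829+0.239605i
d^3_{-1,-2}: k∈[0..1] ⇒ -0.451713 +0.021184 = -0.430529;  D = -0.122354-0.412777i
d^3_{0,-2}: k∈[0..1] ⇒ +0.119808 -0.002809 = +0.116998;  D = -0.075302+0.089544i
d^3_{1,-2}: k∈[0..1] ⇒ -0.021184 +0.000248 = -0.020936;  D = +0.020796+0.002419i
d^3_{2,-2}: k∈[0..1] ⇒ +0.002565 -0.000012 = +0.002553;  D = -0.001151-0.002279i
d^3_{3,-2}: single k=0 term ⇒ -0.000192;  D = -0.000096+0.000167i
Y_3^{m'}(θ=1.9443,φ=4.695) and Σ D·Y over m':
  (+0.2694-0.2233i)·(+0.0176-0.3363i)  (+0.7878+0.2396i)·(+0.3231+0.0112i)  (-0.1224-0.4128i)·(+0.0017-0.1006i)  (-0.0753+0.0895i)·(+0.3179+0.0000i)  (+0.0208+0.0024i)·(-0.0017-0.1006i)  (-0.0012-0.0023i)·(+0.3231-0.0112i)  (-0.0001+0.0002i)·(-0.0176-0.3363i)
Y_3^-2(R⁻¹ n̂) = +0.115663+0.029010i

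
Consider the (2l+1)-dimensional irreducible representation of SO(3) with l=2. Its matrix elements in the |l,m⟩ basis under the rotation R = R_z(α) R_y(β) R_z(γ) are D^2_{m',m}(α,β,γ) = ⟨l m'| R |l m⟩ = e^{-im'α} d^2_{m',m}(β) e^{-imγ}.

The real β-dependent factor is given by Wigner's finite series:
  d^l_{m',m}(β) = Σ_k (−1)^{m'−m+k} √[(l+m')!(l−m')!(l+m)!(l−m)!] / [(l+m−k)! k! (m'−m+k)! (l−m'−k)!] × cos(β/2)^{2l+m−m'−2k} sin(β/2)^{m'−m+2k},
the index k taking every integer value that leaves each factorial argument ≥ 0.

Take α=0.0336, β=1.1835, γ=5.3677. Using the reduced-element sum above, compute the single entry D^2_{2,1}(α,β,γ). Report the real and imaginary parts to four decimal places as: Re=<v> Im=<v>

Re=-0.4218 Im=-0.4785

Split into d^2_{2,1}(β=1.1835) × two z-phases.
Half-angle: c=0.829966, s=0.557814. N=√(24·1·6·1)=12.000000
The bounds max(0,m−m')=0 and min(l+m,l−m')=0 give 1 term
  k=0: (−1)^1·12.0000/(6)·0.8300^3·0.5578^1 = -0.637823
d^2_{2,1}(1.1835) = -0.637823
D = (+0.997743-0.067149i)·(-0.637823)·(+0.609406+0.792858i) = -0.421773-0.478461i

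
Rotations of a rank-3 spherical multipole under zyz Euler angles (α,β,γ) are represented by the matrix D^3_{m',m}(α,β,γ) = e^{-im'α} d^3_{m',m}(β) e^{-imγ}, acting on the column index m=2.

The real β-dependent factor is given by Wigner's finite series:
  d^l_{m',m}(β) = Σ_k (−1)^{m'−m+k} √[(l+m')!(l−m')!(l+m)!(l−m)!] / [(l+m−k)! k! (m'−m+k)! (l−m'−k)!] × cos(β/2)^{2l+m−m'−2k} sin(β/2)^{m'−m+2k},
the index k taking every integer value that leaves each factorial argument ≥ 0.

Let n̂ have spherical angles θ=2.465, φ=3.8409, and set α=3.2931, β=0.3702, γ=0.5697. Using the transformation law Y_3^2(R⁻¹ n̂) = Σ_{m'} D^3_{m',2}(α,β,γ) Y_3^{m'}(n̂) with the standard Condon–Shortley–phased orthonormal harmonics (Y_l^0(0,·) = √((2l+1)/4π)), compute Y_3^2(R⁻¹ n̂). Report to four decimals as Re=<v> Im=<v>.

Re=-0.3667 Im=0.1329

Need the full column D^3_{m',2} for m'=−3..3 at α=3.2931, β=0.3702, γ=0.5697.
cos(β/2)=0.982918, sin(β/2)=0.184045
d^3_{-3,2}: single k=5 term ⇒ +0.000508;  D = -0.000394+0.000322i
d^3_{-2,2}: k∈[4..5] ⇒ +0.005542 -0.000039 = +0.005504;  D = +0.003688-0.004085i
d^3_{-1,2}: k∈[3..4] ⇒ +0.037441 -0.000656 = +0.036785;  D = -0.020248+0.030711i
d^3_{0,2}: k∈[2..3] ⇒ +0.173172 -0.006071 = +0.167100;  D = +0.069871-0.151791i
d^3_{1,2}: k∈[1..2] ⇒ +0.533961 -0.037441 = +0.496520;  D = -0.137163+0.477198i
d^3_{2,2}: k∈[0..1] ⇒ +0.901786 -0.158083 = +0.743702;  D = +0.095216-0.737582i
d^3_{3,2}: single k=0 term ⇒ -0.413605;  D = -0.009564-0.413494i
Y_3^{m'}(θ=2.465,φ=3.8409) and Σ D·Y over m':
  (-0.0004+0.0003i)·(+0.0515+0.0885i)  (+0.0037-0.0041i)·(-0.0535+0.3078i)  (-0.0202+0.0307i)·(-0.3159+0.2657i)  (+0.0699-0.1518i)·(-0.0116+0.0000i)  (-0.1372+0.4772i)·(+0.3159+0.2657i)  (+0.0952-0.7376i)·(-0.0535-0.3078i)  (-0.0096-0.4135i)·(-0.0515+0.0885i)
Y_3^2(R⁻¹ n̂) = -0.366692+0.132935i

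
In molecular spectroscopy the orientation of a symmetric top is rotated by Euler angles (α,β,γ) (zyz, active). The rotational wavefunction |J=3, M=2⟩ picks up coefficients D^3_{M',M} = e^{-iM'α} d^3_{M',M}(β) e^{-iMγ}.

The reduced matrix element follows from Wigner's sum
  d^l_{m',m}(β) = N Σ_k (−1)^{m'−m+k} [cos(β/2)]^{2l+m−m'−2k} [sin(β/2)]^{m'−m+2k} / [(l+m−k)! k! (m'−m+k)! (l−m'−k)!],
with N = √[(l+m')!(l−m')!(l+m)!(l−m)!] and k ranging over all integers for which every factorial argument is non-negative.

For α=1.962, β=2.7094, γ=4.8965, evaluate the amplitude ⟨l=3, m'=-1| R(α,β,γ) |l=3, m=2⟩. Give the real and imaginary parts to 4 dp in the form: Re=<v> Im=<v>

Re=-0.0125 Im=0.5445

Split into d^3_{-1,2}(β=2.7094) × two z-phases.
c=cos(2.7094/2)=0.214418, s=sin(2.7094/2)=0.976742; N=√[2·24·120·1]=75.894664
The bounds max(0,m−m')=3 and min(l+m,l−m')=4 give 2 terms
  k=3: (−1)^0·75.8947/(12)·0.2144^3·0.9767^3 = +0.058097
  k=4: (−1)^1·75.8947/(24)·0.2144^1·0.9767^5 = -0.602783
d^3_{-1,2}(2.7094) = +0.058097 -0.602783 = -0.544686
D = (-0.381301+0.924451i)·(-0.544686)·(-0.932969+0.359957i) = -0.012517+0.544542i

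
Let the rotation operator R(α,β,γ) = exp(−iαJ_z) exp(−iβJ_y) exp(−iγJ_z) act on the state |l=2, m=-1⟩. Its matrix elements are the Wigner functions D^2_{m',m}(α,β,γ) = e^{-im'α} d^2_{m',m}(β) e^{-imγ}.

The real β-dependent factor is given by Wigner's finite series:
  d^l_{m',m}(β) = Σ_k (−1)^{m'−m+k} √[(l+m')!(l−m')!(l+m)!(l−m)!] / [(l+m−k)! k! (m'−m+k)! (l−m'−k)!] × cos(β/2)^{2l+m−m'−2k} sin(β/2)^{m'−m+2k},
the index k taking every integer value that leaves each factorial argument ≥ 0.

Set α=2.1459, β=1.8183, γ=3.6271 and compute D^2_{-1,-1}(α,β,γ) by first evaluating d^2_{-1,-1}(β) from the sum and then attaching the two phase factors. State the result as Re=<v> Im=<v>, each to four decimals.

Split into d^2_{-1,-1}(β=1.8183) × two z-phases.
Half-angle: c=0.614417, s=0.788982. N=√(1·6·1·6)=6.000000
k: max(0,(-1)−(-1))=0 … min(2+(-1),2−(-1))=1
  k=0: (−1)^0·6.0000/(6)·0.6144^4·0.7890^0 = +0.142512
  k=1: (−1)^1·6.0000/(2)·0.6144^2·0.7890^2 = -0.704987
d^2_{-1,-1}(1.8183) = +0.142512 -0.704987 = -0.562475
Phases: e^{-i·(-1)·2.1459}=-0.543922+0.839136i, e^{-i·(-1)·3.6271}=-0.884438-0.466657i ⇒ D=-0.490846+0.274678i

Re=-0.4908 Im=0.2747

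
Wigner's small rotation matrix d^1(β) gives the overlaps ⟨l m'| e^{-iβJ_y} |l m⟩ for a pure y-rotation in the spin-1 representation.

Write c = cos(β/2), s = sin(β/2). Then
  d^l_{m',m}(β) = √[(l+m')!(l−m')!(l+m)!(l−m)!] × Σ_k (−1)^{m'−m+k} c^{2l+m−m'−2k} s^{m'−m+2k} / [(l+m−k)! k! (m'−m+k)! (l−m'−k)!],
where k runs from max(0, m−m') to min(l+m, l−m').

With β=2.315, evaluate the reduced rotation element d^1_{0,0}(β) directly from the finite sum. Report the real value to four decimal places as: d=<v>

d^1_{0,0}(β=2.315) via Wigner's sum:
c=cos(2.315/2)=0.401630, s=sin(2.315/2)=0.915802; N=√[1·1·1·1]=1.000000
Admissible k: 0..1 (factorial args all ≥0)
  k=0: (−1)^0·1.0000/(1)·0.4016^2·0.9158^0 = +0.161307
  k=1: (−1)^1·1.0000/(1)·0.4016^0·0.9158^2 = -0.838693
d^1_{0,0}(2.315) = +0.161307 -0.838693 = -0.677386

d=-0.6774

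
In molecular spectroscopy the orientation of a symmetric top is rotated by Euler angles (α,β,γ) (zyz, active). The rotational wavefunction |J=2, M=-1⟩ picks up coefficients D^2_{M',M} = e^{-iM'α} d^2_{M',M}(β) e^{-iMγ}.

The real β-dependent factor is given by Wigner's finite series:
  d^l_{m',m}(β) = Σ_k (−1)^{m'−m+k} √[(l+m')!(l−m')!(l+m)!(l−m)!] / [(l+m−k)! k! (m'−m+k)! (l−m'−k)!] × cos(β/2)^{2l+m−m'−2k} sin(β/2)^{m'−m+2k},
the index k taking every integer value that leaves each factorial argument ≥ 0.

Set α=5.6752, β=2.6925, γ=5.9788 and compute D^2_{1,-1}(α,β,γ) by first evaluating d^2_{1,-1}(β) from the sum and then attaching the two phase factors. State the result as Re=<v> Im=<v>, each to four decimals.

First d^2_{1,-1}(β=2.6925), then the phase factors e^{-i(1)α} and e^{-i(-1)γ}:
With c≡cos(β/2)=0.222664 and s≡sin(β/2)=0.974895, N=[6·1·1·6]^{1/2}=6.000000
k: max(0,(-1)−(1))=0 … min(2+(-1),2−(1))=1
  k=0: (−1)^2·6.0000/(2)·0.2227^2·0.9749^2 = +0.141364
  k=1: (−1)^3·6.0000/(6)·0.2227^0·0.9749^4 = -0.903300
d^2_{1,-1}(2.6925) = +0.141364 -0.903300 = -0.761936
D = (+0.820801+0.571215i)·(-0.761936)·(+0.954031-0.299707i) = -0.727090-0.227786i

Re=-0.7271 Im=-0.2278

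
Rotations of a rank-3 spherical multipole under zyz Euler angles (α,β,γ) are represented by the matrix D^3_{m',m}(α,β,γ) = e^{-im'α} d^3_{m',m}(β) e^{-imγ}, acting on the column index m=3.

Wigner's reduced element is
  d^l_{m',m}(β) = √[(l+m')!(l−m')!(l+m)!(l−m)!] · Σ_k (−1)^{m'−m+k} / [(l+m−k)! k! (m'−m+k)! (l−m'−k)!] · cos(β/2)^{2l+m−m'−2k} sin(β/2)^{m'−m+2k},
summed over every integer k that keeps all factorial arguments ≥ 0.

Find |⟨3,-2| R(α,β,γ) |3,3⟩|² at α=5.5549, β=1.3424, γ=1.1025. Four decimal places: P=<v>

Split into d^3_{-2,3}(β=1.3424) × two z-phases.
c=cos(1.3424/2)=0.783076, s=sin(1.3424/2)=0.621926; N=√[1·120·720·1]=293.938769
Admissible k: 5..5 (factorial args all ≥0)
  k=5: (−1)^0·293.9388/(120)·0.7831^1·0.6219^5 = +0.178473
d^3_{-2,3}(1.3424) = +0.178473
|D^3_{-2,3}|² = |d^3_{-2,3}(β)|² = (+0.178473)² = 0.031853 (the z-rotation phases have unit modulus)

P=0.0319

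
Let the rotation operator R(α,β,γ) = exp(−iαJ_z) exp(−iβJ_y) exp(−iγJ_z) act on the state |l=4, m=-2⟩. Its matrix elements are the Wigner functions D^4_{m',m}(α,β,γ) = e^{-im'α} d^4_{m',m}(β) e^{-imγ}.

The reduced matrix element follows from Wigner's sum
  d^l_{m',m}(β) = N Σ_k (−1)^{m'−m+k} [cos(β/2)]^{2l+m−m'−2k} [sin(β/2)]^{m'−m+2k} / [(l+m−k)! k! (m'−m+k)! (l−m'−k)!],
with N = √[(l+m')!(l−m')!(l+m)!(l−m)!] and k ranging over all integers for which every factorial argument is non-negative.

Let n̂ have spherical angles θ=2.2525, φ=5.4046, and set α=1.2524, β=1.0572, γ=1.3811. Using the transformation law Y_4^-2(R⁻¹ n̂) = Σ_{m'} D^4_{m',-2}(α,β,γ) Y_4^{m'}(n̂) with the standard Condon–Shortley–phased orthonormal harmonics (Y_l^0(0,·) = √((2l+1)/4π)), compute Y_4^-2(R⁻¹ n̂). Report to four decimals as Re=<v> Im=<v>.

Need the full column D^4_{m',-2} for m'=−4..4 at α=1.2524, β=1.0572, γ=1.3811.
cos(β/2)=0.863514, sin(β/2)=0.504325
d^4_{-4,-2}: single k=2 term ⇒ +0.557977;  D = +0.045804+0.556094i
d^4_{-3,-2}: k∈[1..2] ⇒ +0.675554 -0.691295 = -0.015741;  D = -0.015304-0.003684i
d^4_{-2,-2}: k∈[0..2] ⇒ +0.309140 -1.265372 +0.539524 = -0.416709;  D = -0.219444+0.354246i
d^4_{-1,-2}: k∈[0..2] ⇒ -0.766006 +1.306425 -0.297081 = +0.243337;  D = -0.156350-0.186461i
d^4_{0,-2}: k∈[0..2] ⇒ +1.000365 -0.909932 +0.116392 = +0.206824;  D = -0.192117+0.076599i
d^4_{1,-2}: k∈[0..2] ⇒ -0.870950 +0.445622 -0.030400 = -0.455728;  D = -0.027781-0.454881i
d^4_{2,-2}: k∈[0..2] ⇒ +0.539524 -0.147225 +0.004185 = +0.396483;  D = +0.383421+0.100932i
d^4_{3,-2}: k∈[0..1] ⇒ -0.235801 +0.026811 = -0.208990;  D = -0.113796+0.175293i
d^4_{4,-2}: single k=0 term ⇒ +0.064920;  D = -0.040650-0.050619i
Y_4^{m'}(θ=2.2525,φ=5.4046) and Σ D·Y over m':
  (+0.0458+0.5561i)·(-0.1498-0.0586i)  (-0.0153-0.0037i)·(+0.3230-0.1789i)  (-0.2194+0.3542i)·(-0.0665+0.3527i)  (-0.1564-0.1865i)·(+0.0326+0.0393i)  (-0.1921+0.0766i)·(-0.3590+0.0000i)  (-0.0278-0.4549i)·(-0.0326+0.0393i)  (+0.3834+0.1009i)·(-0.0665-0.3527i)  (-0.1138+0.1753i)·(-0.3230-0.1789i)  (-0.0406-0.0506i)·(-0.1498+0.0586i)
Y_4^-2(R⁻¹ n̂) = +0.087051-0.384396i

Re=0.0871 Im=-0.3844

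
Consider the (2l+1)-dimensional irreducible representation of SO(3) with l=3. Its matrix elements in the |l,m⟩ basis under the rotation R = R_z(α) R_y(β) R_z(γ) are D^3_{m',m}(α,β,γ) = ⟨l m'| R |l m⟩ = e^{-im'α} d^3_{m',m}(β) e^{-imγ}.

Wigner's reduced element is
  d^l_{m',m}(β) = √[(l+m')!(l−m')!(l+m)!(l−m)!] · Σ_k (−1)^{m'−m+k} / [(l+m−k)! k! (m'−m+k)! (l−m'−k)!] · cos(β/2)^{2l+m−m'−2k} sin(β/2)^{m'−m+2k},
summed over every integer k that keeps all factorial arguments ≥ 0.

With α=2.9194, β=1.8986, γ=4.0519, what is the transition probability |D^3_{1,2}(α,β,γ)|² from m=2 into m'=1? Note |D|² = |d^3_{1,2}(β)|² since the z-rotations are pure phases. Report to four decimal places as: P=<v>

First d^3_{1,2}(β=1.8986), then the phase factors e^{-i(1)α} and e^{-i(2)γ}:
Half-angle: c=0.582252, s=0.813008. N=√(24·2·120·1)=75.894664
Admissible k: 1..2 (factorial args all ≥0)
  k=1: (−1)^0·75.8947/(24)·0.5823^5·0.8130^1 = +0.172049
  k=2: (−1)^1·75.8947/(12)·0.5823^3·0.8130^3 = -0.670885
d^3_{1,2}(1.8986) = +0.172049 -0.670885 = -0.498837
|D^3_{1,2}|² = |d^3_{1,2}(β)|² = (-0.498837)² = 0.248838 (the z-rotation phases have unit modulus)

P=0.2488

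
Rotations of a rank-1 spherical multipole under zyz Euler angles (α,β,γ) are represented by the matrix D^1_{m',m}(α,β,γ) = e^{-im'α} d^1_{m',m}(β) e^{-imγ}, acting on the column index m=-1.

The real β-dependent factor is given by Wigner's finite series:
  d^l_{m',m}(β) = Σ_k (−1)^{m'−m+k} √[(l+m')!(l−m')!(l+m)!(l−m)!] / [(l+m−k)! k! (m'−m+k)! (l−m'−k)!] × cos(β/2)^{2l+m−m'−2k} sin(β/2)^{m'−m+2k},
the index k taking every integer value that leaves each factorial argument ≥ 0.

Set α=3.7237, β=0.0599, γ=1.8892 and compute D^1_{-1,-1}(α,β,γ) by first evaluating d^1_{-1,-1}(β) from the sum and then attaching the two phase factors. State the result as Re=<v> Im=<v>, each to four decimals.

First d^1_{-1,-1}(β=0.0599), then the phase factors e^{-i(-1)α} and e^{-i(-1)γ}:
c=cos(0.0599/2)=0.999552, s=sin(0.0599/2)=0.029946; N=√[1·2·1·2]=2.000000
k: max(0,(-1)−(-1))=0 … min(1+(-1),1−(-1))=0
  k=0: (−1)^0·2.0000/(2)·0.9996^2·0.0299^0 = +0.999103
d^1_{-1,-1}(0.0599) = +0.999103
Attach z-rotation phases: D = e^{-i(-1)(3.7237)}·(+0.999103)·e^{-i(-1)(1.8892)} = +0.782942-0.620653i

Re=0.7829 Im=-0.6207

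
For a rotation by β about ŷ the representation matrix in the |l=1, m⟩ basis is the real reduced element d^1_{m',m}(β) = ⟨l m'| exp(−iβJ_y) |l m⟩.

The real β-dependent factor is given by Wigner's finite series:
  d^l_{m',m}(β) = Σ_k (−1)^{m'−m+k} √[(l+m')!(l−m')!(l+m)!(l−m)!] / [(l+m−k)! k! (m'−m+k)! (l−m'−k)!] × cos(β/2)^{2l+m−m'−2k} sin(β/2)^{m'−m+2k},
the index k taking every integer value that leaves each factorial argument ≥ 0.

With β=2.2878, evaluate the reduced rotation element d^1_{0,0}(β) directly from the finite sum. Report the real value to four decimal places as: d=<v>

d=-0.6571

d^1_{0,0}(β=2.2878) via Wigner's sum:
With c≡cos(β/2)=0.414048 and s≡sin(β/2)=0.910255, N=[1·1·1·1]^{1/2}=1.000000
k: max(0,(0)−(0))=0 … min(1+(0),1−(0))=1
  k=0: (−1)^0·1.0000/(1)·0.4140^2·0.9103^0 = +0.171435
  k=1: (−1)^1·1.0000/(1)·0.4140^0·0.9103^2 = -0.828565
d^1_{0,0}(2.2878) = +0.171435 -0.828565 = -0.657129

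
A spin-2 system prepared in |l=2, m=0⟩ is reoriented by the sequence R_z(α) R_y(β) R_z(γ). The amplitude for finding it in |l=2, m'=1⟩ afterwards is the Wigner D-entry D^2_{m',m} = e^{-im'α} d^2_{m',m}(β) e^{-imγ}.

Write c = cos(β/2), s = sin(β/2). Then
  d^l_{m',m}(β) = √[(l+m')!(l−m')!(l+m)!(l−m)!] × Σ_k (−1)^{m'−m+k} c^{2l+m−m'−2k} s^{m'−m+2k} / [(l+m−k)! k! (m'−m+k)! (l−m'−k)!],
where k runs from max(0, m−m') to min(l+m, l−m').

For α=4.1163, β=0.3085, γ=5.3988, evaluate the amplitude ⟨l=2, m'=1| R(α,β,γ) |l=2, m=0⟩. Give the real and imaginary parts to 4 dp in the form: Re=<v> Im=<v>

Re=0.1989 Im=-0.2932

First d^2_{1,0}(β=0.3085), then the phase factors e^{-i(1)α} and e^{-i(0)γ}:
Half-angle: c=0.988127, s=0.153639. N=√(6·1·2·2)=4.898979
k∈{0,1} keeps every argument non-negative
  k=0: (−1)^1·4.8990/(2)·0.9881^3·0.1536^1 = -0.363091
  k=1: (−1)^2·4.8990/(2)·0.9881^1·0.1536^3 = +0.008778
d^2_{1,0}(0.3085) = -0.363091 +0.008778 = -0.354313
Phases: e^{-i·(1)·4.1163}=-0.561410+0.827538i, e^{-i·(0)·5.3988}=+1.000000+0.000000i ⇒ D=+0.198915-0.293207i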